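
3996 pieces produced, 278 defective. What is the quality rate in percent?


Formula: Quality Rate = Good Pieces / Total Pieces * 100
Good pieces = 3996 - 278 = 3718
QR = 3718 / 3996 * 100 = 93.0%

93.0%


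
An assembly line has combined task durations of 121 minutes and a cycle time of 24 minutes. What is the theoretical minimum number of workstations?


Formula: N_min = ceil(Sum of Task Times / Cycle Time)
N_min = ceil(121 min / 24 min) = ceil(5.0417)
N_min = 6 stations

6


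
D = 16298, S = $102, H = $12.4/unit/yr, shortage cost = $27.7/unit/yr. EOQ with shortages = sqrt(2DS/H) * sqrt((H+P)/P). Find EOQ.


Formula: EOQ* = sqrt(2DS/H) * sqrt((H+P)/P)
Base EOQ = sqrt(2*16298*102/12.4) = 517.81 units
Correction = sqrt((12.4+27.7)/27.7) = 1.20318
EOQ* = 517.81 * 1.20318 = 623.0 units

623.0 units


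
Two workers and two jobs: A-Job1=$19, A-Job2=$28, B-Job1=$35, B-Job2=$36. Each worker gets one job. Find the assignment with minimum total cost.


Option 1: A->1 + B->2 = $19 + $36 = $55
Option 2: A->2 + B->1 = $28 + $35 = $63
Min cost = min($55, $63) = $55

$55


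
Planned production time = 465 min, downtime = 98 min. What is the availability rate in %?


Formula: Availability = (Planned Time - Downtime) / Planned Time * 100
Uptime = 465 - 98 = 367 min
Availability = 367 / 465 * 100 = 78.9%

78.9%


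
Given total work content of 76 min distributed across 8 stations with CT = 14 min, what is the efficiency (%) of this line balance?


Formula: Efficiency = Sum of Task Times / (N_stations * CT) * 100
Total station capacity = 8 stations * 14 min = 112 min
Efficiency = 76 / 112 * 100 = 67.9%

67.9%


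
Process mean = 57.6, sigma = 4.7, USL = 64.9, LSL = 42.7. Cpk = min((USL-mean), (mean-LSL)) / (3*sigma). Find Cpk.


Cpu = (64.9 - 57.6) / (3 * 4.7) = 0.52
Cpl = (57.6 - 42.7) / (3 * 4.7) = 1.06
Cpk = min(0.52, 1.06) = 0.52

0.52


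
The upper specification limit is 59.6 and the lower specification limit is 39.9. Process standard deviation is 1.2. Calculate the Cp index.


Cp = (59.6 - 39.9) / (6 * 1.2)

2.74


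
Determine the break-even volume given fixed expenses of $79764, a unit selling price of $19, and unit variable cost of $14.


Formula: BEQ = Fixed Costs / (Price - Variable Cost)
Contribution margin = $19 - $14 = $5/unit
BEQ = ceil($79764 / $5/unit) = ceil(15952.8) = 15953 units

15953 units


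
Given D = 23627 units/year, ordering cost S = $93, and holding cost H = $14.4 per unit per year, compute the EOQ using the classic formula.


Formula: EOQ = sqrt(2 * D * S / H)
Numerator: 2 * 23627 * 93 = 4394622
2DS/H = 4394622 / 14.4 = 305182.1
EOQ = sqrt(305182.1) = 552.4 units

552.4 units


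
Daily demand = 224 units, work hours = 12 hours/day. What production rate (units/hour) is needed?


Formula: Production Rate = Daily Demand / Available Hours
Rate = 224 units/day / 12 hours/day
Rate = 18.7 units/hour

18.7 units/hour


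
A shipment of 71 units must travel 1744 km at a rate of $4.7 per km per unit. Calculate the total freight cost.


TC = dist * cost * units = 1744 * 4.7 * 71 = $581972.80

$581972.80


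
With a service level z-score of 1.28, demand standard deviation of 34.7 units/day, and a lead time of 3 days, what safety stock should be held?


Formula: SS = z * sigma_d * sqrt(LT)
sqrt(LT) = sqrt(3) = 1.7321
SS = 1.28 * 34.7 * 1.7321
SS = 76.9 units

76.9 units


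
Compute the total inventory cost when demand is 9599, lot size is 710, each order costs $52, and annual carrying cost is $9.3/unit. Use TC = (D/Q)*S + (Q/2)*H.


TC = 9599/710 * 52 + 710/2 * 9.3

$4004.53


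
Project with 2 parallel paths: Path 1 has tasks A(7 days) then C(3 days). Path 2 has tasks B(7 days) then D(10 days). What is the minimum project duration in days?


Path 1 = 7 + 3 = 10 days
Path 2 = 7 + 10 = 17 days
Duration = max(10, 17) = 17 days

17 days


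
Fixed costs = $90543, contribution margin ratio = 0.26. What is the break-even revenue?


Formula: BER = Fixed Costs / Contribution Margin Ratio
BER = $90543 / 0.26
BER = $348242.31 (to the nearest cent)

$348242.31


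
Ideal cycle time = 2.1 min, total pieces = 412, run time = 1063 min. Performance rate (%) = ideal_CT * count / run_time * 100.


Formula: Performance = (Ideal CT * Total Count) / Run Time * 100
Ideal output time = 2.1 * 412 = 865.2 min
Performance = 865.2 / 1063 * 100 = 81.4%

81.4%


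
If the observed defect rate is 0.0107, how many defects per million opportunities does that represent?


DPMO = defect_rate * 1000000 = 0.0107 * 1000000

10700


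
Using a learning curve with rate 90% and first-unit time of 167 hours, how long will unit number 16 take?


Formula: T_n = T_1 * (learning_rate)^(log2(n)) where learning_rate = rate/100
Doublings = log2(16) = 4
T_n = 167 * 0.9^4
T_n = 167 * 0.6561 = 109.6 hours

109.6 hours


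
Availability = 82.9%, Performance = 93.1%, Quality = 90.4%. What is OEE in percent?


Formula: OEE = Availability * Performance * Quality / 10000
A * P = 82.9% * 93.1% / 100 = 77.18%
OEE = 77.18% * 90.4% / 100 = 69.8%

69.8%


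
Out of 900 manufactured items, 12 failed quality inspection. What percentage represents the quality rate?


Formula: Quality Rate = Good Pieces / Total Pieces * 100
Good pieces = 900 - 12 = 888
QR = 888 / 900 * 100 = 98.7%

98.7%


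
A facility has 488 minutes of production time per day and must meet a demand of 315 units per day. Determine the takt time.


Formula: Takt Time = Available Production Time / Customer Demand
Takt = 488 min/day / 315 units/day
Takt = 1.55 min/unit

1.55 min/unit


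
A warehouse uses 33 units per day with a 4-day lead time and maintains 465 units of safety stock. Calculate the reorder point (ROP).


Formula: ROP = (Daily Demand * Lead Time) + Safety Stock
Demand during lead time = 33 * 4 = 132 units
ROP = 132 + 465 = 597 units

597 units


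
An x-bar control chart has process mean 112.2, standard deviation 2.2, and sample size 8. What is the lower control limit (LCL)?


LCL = 112.2 - 3 * 2.2 / sqrt(8)

109.87


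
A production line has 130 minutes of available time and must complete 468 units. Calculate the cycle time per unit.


Formula: CT = Available Time / Number of Units
CT = 130 min / 468 units
CT = 0.28 min/unit

0.28 min/unit


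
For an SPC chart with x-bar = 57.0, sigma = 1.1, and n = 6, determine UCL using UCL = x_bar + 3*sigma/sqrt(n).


UCL = 57.0 + 3 * 1.1 / sqrt(6)

58.35


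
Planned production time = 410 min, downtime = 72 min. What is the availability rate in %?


Formula: Availability = (Planned Time - Downtime) / Planned Time * 100
Uptime = 410 - 72 = 338 min
Availability = 338 / 410 * 100 = 82.4%

82.4%


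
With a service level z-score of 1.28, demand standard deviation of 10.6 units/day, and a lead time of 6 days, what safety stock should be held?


Formula: SS = z * sigma_d * sqrt(LT)
sqrt(LT) = sqrt(6) = 2.4495
SS = 1.28 * 10.6 * 2.4495
SS = 33.2 units

33.2 units


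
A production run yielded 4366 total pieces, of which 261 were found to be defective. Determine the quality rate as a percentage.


Formula: Quality Rate = Good Pieces / Total Pieces * 100
Good pieces = 4366 - 261 = 4105
QR = 4105 / 4366 * 100 = 94.0%

94.0%


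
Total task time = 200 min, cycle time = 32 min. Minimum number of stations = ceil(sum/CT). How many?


Formula: N_min = ceil(Sum of Task Times / Cycle Time)
N_min = ceil(200 min / 32 min) = ceil(6.25)
N_min = 7 stations

7


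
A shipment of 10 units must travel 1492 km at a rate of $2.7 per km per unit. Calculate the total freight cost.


TC = dist * cost * units = 1492 * 2.7 * 10 = $40284.00

$40284.00


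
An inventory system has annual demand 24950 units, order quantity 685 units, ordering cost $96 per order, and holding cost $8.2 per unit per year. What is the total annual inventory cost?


TC = 24950/685 * 96 + 685/2 * 8.2

$6305.14


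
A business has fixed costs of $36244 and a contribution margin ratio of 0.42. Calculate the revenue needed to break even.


Formula: BER = Fixed Costs / Contribution Margin Ratio
BER = $36244 / 0.42
BER = $86295.24 (to the nearest cent)

$86295.24


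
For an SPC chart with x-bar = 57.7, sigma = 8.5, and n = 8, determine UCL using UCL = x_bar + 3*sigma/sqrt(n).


UCL = 57.7 + 3 * 8.5 / sqrt(8)

66.72


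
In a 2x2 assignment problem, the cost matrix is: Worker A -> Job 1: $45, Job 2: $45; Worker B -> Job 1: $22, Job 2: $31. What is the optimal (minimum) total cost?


Option 1: A->1 + B->2 = $45 + $31 = $76
Option 2: A->2 + B->1 = $45 + $22 = $67
Min cost = min($76, $67) = $67

$67


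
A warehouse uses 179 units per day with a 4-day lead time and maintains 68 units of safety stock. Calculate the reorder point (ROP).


Formula: ROP = (Daily Demand * Lead Time) + Safety Stock
Demand during lead time = 179 * 4 = 716 units
ROP = 716 + 68 = 784 units

784 units


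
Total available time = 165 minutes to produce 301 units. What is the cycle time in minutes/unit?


Formula: CT = Available Time / Number of Units
CT = 165 min / 301 units
CT = 0.55 min/unit

0.55 min/unit


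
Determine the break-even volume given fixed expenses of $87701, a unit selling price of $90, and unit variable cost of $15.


Formula: BEQ = Fixed Costs / (Price - Variable Cost)
Contribution margin = $90 - $15 = $75/unit
BEQ = ceil($87701 / $75/unit) = ceil(1169.35) = 1170 units

1170 units


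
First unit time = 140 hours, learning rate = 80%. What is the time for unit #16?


Formula: T_n = T_1 * (learning_rate)^(log2(n)) where learning_rate = rate/100
Doublings = log2(16) = 4
T_n = 140 * 0.8^4
T_n = 140 * 0.4096 = 57.3 hours

57.3 hours


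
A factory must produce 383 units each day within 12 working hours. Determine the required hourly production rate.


Formula: Production Rate = Daily Demand / Available Hours
Rate = 383 units/day / 12 hours/day
Rate = 31.9 units/hour

31.9 units/hour


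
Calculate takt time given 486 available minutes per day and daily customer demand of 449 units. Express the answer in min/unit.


Formula: Takt Time = Available Production Time / Customer Demand
Takt = 486 min/day / 449 units/day
Takt = 1.08 min/unit

1.08 min/unit


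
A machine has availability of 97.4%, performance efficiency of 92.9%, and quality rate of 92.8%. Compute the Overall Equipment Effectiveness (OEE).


Formula: OEE = Availability * Performance * Quality / 10000
A * P = 97.4% * 92.9% / 100 = 90.48%
OEE = 90.48% * 92.8% / 100 = 84.0%

84.0%


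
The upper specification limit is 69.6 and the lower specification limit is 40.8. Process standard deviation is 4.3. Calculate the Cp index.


Cp = (69.6 - 40.8) / (6 * 4.3)

1.12


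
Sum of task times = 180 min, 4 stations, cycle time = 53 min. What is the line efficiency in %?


Formula: Efficiency = Sum of Task Times / (N_stations * CT) * 100
Total station capacity = 4 stations * 53 min = 212 min
Efficiency = 180 / 212 * 100 = 84.9%

84.9%


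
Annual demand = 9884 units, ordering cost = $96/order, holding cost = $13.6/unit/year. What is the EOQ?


Formula: EOQ = sqrt(2 * D * S / H)
Numerator: 2 * 9884 * 96 = 1897728
2DS/H = 1897728 / 13.6 = 139538.8
EOQ = sqrt(139538.8) = 373.5 units

373.5 units


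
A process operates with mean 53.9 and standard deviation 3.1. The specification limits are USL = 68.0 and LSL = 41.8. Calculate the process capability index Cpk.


Cpu = (68.0 - 53.9) / (3 * 3.1) = 1.52
Cpl = (53.9 - 41.8) / (3 * 3.1) = 1.3
Cpk = min(1.52, 1.3) = 1.3

1.3


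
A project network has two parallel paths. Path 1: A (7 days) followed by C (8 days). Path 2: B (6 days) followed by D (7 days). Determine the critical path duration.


Path 1 = 7 + 8 = 15 days
Path 2 = 6 + 7 = 13 days
Duration = max(15, 13) = 15 days

15 days


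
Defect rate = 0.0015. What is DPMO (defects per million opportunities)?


DPMO = defect_rate * 1000000 = 0.0015 * 1000000

1500


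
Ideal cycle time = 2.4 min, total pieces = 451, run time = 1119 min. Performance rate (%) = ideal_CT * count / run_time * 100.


Formula: Performance = (Ideal CT * Total Count) / Run Time * 100
Ideal output time = 2.4 * 451 = 1082.4 min
Performance = 1082.4 / 1119 * 100 = 96.7%

96.7%


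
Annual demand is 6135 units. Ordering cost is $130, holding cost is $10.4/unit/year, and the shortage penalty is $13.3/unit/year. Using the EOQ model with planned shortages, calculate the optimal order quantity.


Formula: EOQ* = sqrt(2DS/H) * sqrt((H+P)/P)
Base EOQ = sqrt(2*6135*130/10.4) = 391.63 units
Correction = sqrt((10.4+13.3)/13.3) = 1.3349
EOQ* = 391.63 * 1.3349 = 522.8 units

522.8 units


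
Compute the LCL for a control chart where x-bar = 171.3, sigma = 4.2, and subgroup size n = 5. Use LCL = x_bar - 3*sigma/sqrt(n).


LCL = 171.3 - 3 * 4.2 / sqrt(5)

165.67


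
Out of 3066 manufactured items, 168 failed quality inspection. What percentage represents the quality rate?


Formula: Quality Rate = Good Pieces / Total Pieces * 100
Good pieces = 3066 - 168 = 2898
QR = 2898 / 3066 * 100 = 94.5%

94.5%


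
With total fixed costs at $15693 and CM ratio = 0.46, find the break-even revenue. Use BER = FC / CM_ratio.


Formula: BER = Fixed Costs / Contribution Margin Ratio
BER = $15693 / 0.46
BER = $34115.22 (to the nearest cent)

$34115.22


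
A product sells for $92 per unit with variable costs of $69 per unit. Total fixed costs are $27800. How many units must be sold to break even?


Formula: BEQ = Fixed Costs / (Price - Variable Cost)
Contribution margin = $92 - $69 = $23/unit
BEQ = ceil($27800 / $23/unit) = ceil(1208.7) = 1209 units

1209 units


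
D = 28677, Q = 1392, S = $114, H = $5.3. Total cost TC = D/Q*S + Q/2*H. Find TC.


TC = 28677/1392 * 114 + 1392/2 * 5.3

$6037.35


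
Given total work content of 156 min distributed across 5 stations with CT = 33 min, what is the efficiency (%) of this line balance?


Formula: Efficiency = Sum of Task Times / (N_stations * CT) * 100
Total station capacity = 5 stations * 33 min = 165 min
Efficiency = 156 / 165 * 100 = 94.5%

94.5%


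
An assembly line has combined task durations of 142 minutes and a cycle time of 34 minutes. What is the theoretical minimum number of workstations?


Formula: N_min = ceil(Sum of Task Times / Cycle Time)
N_min = ceil(142 min / 34 min) = ceil(4.1765)
N_min = 5 stations

5


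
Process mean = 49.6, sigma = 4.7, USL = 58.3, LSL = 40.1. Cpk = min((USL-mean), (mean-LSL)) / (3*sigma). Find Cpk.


Cpu = (58.3 - 49.6) / (3 * 4.7) = 0.62
Cpl = (49.6 - 40.1) / (3 * 4.7) = 0.67
Cpk = min(0.62, 0.67) = 0.62

0.62


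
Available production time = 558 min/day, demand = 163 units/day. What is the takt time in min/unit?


Formula: Takt Time = Available Production Time / Customer Demand
Takt = 558 min/day / 163 units/day
Takt = 3.42 min/unit

3.42 min/unit


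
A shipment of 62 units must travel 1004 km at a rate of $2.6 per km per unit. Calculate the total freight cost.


TC = dist * cost * units = 1004 * 2.6 * 62 = $161844.80

$161844.80


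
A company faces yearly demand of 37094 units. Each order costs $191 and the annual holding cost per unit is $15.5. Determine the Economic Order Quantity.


Formula: EOQ = sqrt(2 * D * S / H)
Numerator: 2 * 37094 * 191 = 14169908
2DS/H = 14169908 / 15.5 = 914187.6
EOQ = sqrt(914187.6) = 956.1 units

956.1 units


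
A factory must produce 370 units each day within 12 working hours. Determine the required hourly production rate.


Formula: Production Rate = Daily Demand / Available Hours
Rate = 370 units/day / 12 hours/day
Rate = 30.8 units/hour

30.8 units/hour


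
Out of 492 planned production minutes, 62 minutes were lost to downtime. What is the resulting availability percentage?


Formula: Availability = (Planned Time - Downtime) / Planned Time * 100
Uptime = 492 - 62 = 430 min
Availability = 430 / 492 * 100 = 87.4%

87.4%


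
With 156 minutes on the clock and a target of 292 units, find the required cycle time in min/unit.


Formula: CT = Available Time / Number of Units
CT = 156 min / 292 units
CT = 0.53 min/unit

0.53 min/unit


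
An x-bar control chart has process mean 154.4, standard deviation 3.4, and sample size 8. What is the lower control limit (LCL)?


LCL = 154.4 - 3 * 3.4 / sqrt(8)

150.79


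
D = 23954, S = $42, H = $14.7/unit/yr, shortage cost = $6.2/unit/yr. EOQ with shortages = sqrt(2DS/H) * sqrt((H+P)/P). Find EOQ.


Formula: EOQ* = sqrt(2DS/H) * sqrt((H+P)/P)
Base EOQ = sqrt(2*23954*42/14.7) = 369.97 units
Correction = sqrt((14.7+6.2)/6.2) = 1.83602
EOQ* = 369.97 * 1.83602 = 679.3 units

679.3 units


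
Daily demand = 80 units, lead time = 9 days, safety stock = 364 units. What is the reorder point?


Formula: ROP = (Daily Demand * Lead Time) + Safety Stock
Demand during lead time = 80 * 9 = 720 units
ROP = 720 + 364 = 1084 units

1084 units


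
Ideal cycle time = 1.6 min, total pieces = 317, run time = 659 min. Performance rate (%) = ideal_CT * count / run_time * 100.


Formula: Performance = (Ideal CT * Total Count) / Run Time * 100
Ideal output time = 1.6 * 317 = 507.2 min
Performance = 507.2 / 659 * 100 = 77.0%

77.0%


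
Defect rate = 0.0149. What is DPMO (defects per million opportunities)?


DPMO = defect_rate * 1000000 = 0.0149 * 1000000

14900


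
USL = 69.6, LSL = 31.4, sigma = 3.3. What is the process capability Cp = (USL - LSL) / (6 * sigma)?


Cp = (69.6 - 31.4) / (6 * 3.3)

1.93


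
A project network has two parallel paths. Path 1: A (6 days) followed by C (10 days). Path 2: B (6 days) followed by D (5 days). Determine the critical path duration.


Path 1 = 6 + 10 = 16 days
Path 2 = 6 + 5 = 11 days
Duration = max(16, 11) = 16 days

16 days


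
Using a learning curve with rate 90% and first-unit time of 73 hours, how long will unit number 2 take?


Formula: T_n = T_1 * (learning_rate)^(log2(n)) where learning_rate = rate/100
Doublings = log2(2) = 1
T_n = 73 * 0.9^1
T_n = 73 * 0.9 = 65.7 hours

65.7 hours


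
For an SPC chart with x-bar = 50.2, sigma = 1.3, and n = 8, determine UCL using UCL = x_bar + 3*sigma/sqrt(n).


UCL = 50.2 + 3 * 1.3 / sqrt(8)

51.58


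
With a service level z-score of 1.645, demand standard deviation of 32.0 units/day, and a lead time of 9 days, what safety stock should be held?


Formula: SS = z * sigma_d * sqrt(LT)
sqrt(LT) = sqrt(9) = 3.0
SS = 1.645 * 32.0 * 3.0
SS = 157.9 units

157.9 units


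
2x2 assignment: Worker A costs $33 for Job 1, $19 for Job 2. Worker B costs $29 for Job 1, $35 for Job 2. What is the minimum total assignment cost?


Option 1: A->1 + B->2 = $33 + $35 = $68
Option 2: A->2 + B->1 = $19 + $29 = $48
Min cost = min($68, $48) = $48

$48


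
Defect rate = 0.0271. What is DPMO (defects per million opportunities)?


DPMO = defect_rate * 1000000 = 0.0271 * 1000000

27100


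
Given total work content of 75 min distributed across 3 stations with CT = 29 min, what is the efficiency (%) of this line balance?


Formula: Efficiency = Sum of Task Times / (N_stations * CT) * 100
Total station capacity = 3 stations * 29 min = 87 min
Efficiency = 75 / 87 * 100 = 86.2%

86.2%


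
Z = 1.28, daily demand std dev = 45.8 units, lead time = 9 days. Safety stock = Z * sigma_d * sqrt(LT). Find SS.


Formula: SS = z * sigma_d * sqrt(LT)
sqrt(LT) = sqrt(9) = 3.0
SS = 1.28 * 45.8 * 3.0
SS = 175.9 units

175.9 units


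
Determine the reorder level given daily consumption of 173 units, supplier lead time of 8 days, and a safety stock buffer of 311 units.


Formula: ROP = (Daily Demand * Lead Time) + Safety Stock
Demand during lead time = 173 * 8 = 1384 units
ROP = 1384 + 311 = 1695 units

1695 units


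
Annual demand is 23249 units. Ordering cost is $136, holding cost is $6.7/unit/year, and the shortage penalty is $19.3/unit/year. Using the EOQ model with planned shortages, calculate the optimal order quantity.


Formula: EOQ* = sqrt(2DS/H) * sqrt((H+P)/P)
Base EOQ = sqrt(2*23249*136/6.7) = 971.51 units
Correction = sqrt((6.7+19.3)/19.3) = 1.16067
EOQ* = 971.51 * 1.16067 = 1127.6 units

1127.6 units


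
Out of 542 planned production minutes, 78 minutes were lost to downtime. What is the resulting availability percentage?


Formula: Availability = (Planned Time - Downtime) / Planned Time * 100
Uptime = 542 - 78 = 464 min
Availability = 464 / 542 * 100 = 85.6%

85.6%


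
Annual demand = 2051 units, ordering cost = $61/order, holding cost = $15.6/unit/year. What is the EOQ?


Formula: EOQ = sqrt(2 * D * S / H)
Numerator: 2 * 2051 * 61 = 250222
2DS/H = 250222 / 15.6 = 16039.9
EOQ = sqrt(16039.9) = 126.6 units

126.6 units


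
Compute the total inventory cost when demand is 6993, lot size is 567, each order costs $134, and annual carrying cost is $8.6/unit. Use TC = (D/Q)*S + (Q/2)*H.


TC = 6993/567 * 134 + 567/2 * 8.6

$4090.77


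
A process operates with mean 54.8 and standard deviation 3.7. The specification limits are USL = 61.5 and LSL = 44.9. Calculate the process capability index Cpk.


Cpu = (61.5 - 54.8) / (3 * 3.7) = 0.6
Cpl = (54.8 - 44.9) / (3 * 3.7) = 0.89
Cpk = min(0.6, 0.89) = 0.6

0.6


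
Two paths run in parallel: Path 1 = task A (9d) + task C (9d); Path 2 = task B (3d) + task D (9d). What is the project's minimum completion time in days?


Path 1 = 9 + 9 = 18 days
Path 2 = 3 + 9 = 12 days
Duration = max(18, 12) = 18 days

18 days


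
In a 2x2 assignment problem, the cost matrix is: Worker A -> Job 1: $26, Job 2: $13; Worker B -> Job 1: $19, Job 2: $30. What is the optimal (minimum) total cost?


Option 1: A->1 + B->2 = $26 + $30 = $56
Option 2: A->2 + B->1 = $13 + $19 = $32
Min cost = min($56, $32) = $32

$32


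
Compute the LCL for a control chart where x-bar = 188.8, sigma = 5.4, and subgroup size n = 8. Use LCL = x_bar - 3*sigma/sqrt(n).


LCL = 188.8 - 3 * 5.4 / sqrt(8)

183.07


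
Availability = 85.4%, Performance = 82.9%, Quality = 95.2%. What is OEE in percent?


Formula: OEE = Availability * Performance * Quality / 10000
A * P = 85.4% * 82.9% / 100 = 70.8%
OEE = 70.8% * 95.2% / 100 = 67.4%

67.4%


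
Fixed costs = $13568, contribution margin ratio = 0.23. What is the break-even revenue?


Formula: BER = Fixed Costs / Contribution Margin Ratio
BER = $13568 / 0.23
BER = $58991.30 (to the nearest cent)

$58991.30


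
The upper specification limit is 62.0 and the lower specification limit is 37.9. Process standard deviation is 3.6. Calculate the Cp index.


Cp = (62.0 - 37.9) / (6 * 3.6)

1.12


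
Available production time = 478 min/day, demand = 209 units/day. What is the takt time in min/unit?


Formula: Takt Time = Available Production Time / Customer Demand
Takt = 478 min/day / 209 units/day
Takt = 2.29 min/unit

2.29 min/unit


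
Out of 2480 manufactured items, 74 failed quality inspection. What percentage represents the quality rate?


Formula: Quality Rate = Good Pieces / Total Pieces * 100
Good pieces = 2480 - 74 = 2406
QR = 2406 / 2480 * 100 = 97.0%

97.0%


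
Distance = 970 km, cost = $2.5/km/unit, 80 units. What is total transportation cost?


TC = dist * cost * units = 970 * 2.5 * 80 = $194000.00

$194000.00


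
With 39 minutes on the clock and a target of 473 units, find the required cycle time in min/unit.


Formula: CT = Available Time / Number of Units
CT = 39 min / 473 units
CT = 0.08 min/unit

0.08 min/unit


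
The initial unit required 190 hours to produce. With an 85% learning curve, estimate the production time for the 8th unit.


Formula: T_n = T_1 * (learning_rate)^(log2(n)) where learning_rate = rate/100
Doublings = log2(8) = 3
T_n = 190 * 0.85^3
T_n = 190 * 0.6141 = 116.7 hours

116.7 hours


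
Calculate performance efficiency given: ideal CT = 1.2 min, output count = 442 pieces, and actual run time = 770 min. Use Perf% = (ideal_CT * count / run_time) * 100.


Formula: Performance = (Ideal CT * Total Count) / Run Time * 100
Ideal output time = 1.2 * 442 = 530.4 min
Performance = 530.4 / 770 * 100 = 68.9%

68.9%


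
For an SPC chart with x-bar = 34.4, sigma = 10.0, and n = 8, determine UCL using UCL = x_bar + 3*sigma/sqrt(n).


UCL = 34.4 + 3 * 10.0 / sqrt(8)

45.01


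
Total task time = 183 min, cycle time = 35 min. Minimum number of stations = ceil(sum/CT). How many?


Formula: N_min = ceil(Sum of Task Times / Cycle Time)
N_min = ceil(183 min / 35 min) = ceil(5.2286)
N_min = 6 stations

6


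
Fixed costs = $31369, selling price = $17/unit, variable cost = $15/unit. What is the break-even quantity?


Formula: BEQ = Fixed Costs / (Price - Variable Cost)
Contribution margin = $17 - $15 = $2/unit
BEQ = ceil($31369 / $2/unit) = ceil(15684.5) = 15685 units

15685 units


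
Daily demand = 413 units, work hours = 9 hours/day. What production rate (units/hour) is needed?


Formula: Production Rate = Daily Demand / Available Hours
Rate = 413 units/day / 9 hours/day
Rate = 45.9 units/hour

45.9 units/hour


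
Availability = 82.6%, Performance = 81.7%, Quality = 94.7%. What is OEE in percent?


Formula: OEE = Availability * Performance * Quality / 10000
A * P = 82.6% * 81.7% / 100 = 67.48%
OEE = 67.48% * 94.7% / 100 = 63.9%

63.9%


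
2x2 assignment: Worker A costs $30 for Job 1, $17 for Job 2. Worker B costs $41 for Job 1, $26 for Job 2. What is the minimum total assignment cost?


Option 1: A->1 + B->2 = $30 + $26 = $56
Option 2: A->2 + B->1 = $17 + $41 = $58
Min cost = min($56, $58) = $56

$56


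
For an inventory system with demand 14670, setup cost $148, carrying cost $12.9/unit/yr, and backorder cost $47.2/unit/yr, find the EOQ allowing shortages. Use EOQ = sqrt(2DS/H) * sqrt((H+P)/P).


Formula: EOQ* = sqrt(2DS/H) * sqrt((H+P)/P)
Base EOQ = sqrt(2*14670*148/12.9) = 580.18 units
Correction = sqrt((12.9+47.2)/47.2) = 1.12841
EOQ* = 580.18 * 1.12841 = 654.7 units

654.7 units


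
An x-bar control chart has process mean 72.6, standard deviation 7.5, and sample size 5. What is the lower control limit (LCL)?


LCL = 72.6 - 3 * 7.5 / sqrt(5)

62.54


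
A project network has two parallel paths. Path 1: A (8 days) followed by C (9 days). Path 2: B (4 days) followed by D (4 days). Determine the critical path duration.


Path 1 = 8 + 9 = 17 days
Path 2 = 4 + 4 = 8 days
Duration = max(17, 8) = 17 days

17 days


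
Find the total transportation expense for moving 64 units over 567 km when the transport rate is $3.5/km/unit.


TC = dist * cost * units = 567 * 3.5 * 64 = $127008.00

$127008.00


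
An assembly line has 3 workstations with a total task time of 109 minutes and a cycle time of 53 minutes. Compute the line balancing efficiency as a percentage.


Formula: Efficiency = Sum of Task Times / (N_stations * CT) * 100
Total station capacity = 3 stations * 53 min = 159 min
Efficiency = 109 / 159 * 100 = 68.6%

68.6%


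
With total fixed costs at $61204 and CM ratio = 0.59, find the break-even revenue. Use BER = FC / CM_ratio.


Formula: BER = Fixed Costs / Contribution Margin Ratio
BER = $61204 / 0.59
BER = $103735.59 (to the nearest cent)

$103735.59


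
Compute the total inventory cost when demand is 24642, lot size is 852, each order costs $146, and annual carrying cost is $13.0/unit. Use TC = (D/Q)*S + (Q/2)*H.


TC = 24642/852 * 146 + 852/2 * 13.0

$9760.69


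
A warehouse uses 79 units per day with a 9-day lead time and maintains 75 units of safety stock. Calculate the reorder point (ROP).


Formula: ROP = (Daily Demand * Lead Time) + Safety Stock
Demand during lead time = 79 * 9 = 711 units
ROP = 711 + 75 = 786 units

786 units


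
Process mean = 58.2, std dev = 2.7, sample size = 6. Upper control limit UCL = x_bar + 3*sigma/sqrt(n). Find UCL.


UCL = 58.2 + 3 * 2.7 / sqrt(6)

61.51


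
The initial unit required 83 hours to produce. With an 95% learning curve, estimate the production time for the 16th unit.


Formula: T_n = T_1 * (learning_rate)^(log2(n)) where learning_rate = rate/100
Doublings = log2(16) = 4
T_n = 83 * 0.95^4
T_n = 83 * 0.8145 = 67.6 hours

67.6 hours


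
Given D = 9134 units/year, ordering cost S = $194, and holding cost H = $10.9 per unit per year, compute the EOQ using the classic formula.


Formula: EOQ = sqrt(2 * D * S / H)
Numerator: 2 * 9134 * 194 = 3543992
2DS/H = 3543992 / 10.9 = 325136.9
EOQ = sqrt(325136.9) = 570.2 units

570.2 units


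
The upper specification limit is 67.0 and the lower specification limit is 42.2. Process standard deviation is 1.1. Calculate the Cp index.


Cp = (67.0 - 42.2) / (6 * 1.1)

3.76


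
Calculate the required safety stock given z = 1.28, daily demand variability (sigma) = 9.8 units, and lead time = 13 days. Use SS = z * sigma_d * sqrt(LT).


Formula: SS = z * sigma_d * sqrt(LT)
sqrt(LT) = sqrt(13) = 3.6056
SS = 1.28 * 9.8 * 3.6056
SS = 45.2 units

45.2 units


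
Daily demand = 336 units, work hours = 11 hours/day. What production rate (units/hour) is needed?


Formula: Production Rate = Daily Demand / Available Hours
Rate = 336 units/day / 11 hours/day
Rate = 30.5 units/hour

30.5 units/hour


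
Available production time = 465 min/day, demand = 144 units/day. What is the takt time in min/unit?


Formula: Takt Time = Available Production Time / Customer Demand
Takt = 465 min/day / 144 units/day
Takt = 3.23 min/unit

3.23 min/unit


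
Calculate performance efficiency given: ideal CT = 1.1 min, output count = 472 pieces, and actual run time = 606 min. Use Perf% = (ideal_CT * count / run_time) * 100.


Formula: Performance = (Ideal CT * Total Count) / Run Time * 100
Ideal output time = 1.1 * 472 = 519.2 min
Performance = 519.2 / 606 * 100 = 85.7%

85.7%


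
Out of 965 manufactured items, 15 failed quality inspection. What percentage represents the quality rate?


Formula: Quality Rate = Good Pieces / Total Pieces * 100
Good pieces = 965 - 15 = 950
QR = 950 / 965 * 100 = 98.4%

98.4%


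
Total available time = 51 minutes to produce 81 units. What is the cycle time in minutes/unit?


Formula: CT = Available Time / Number of Units
CT = 51 min / 81 units
CT = 0.63 min/unit

0.63 min/unit


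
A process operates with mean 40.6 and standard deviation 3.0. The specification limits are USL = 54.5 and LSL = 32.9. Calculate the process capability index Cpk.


Cpu = (54.5 - 40.6) / (3 * 3.0) = 1.54
Cpl = (40.6 - 32.9) / (3 * 3.0) = 0.86
Cpk = min(1.54, 0.86) = 0.86

0.86


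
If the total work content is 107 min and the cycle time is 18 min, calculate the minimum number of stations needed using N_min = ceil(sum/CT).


Formula: N_min = ceil(Sum of Task Times / Cycle Time)
N_min = ceil(107 min / 18 min) = ceil(5.9444)
N_min = 6 stations

6


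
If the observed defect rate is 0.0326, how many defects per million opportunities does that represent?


DPMO = defect_rate * 1000000 = 0.0326 * 1000000

32600


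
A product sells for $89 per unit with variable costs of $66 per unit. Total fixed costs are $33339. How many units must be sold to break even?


Formula: BEQ = Fixed Costs / (Price - Variable Cost)
Contribution margin = $89 - $66 = $23/unit
BEQ = ceil($33339 / $23/unit) = ceil(1449.52) = 1450 units

1450 units


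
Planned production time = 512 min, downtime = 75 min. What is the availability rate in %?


Formula: Availability = (Planned Time - Downtime) / Planned Time * 100
Uptime = 512 - 75 = 437 min
Availability = 437 / 512 * 100 = 85.4%

85.4%


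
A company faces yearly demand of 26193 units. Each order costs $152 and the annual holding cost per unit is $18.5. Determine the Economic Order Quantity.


Formula: EOQ = sqrt(2 * D * S / H)
Numerator: 2 * 26193 * 152 = 7962672
2DS/H = 7962672 / 18.5 = 430414.7
EOQ = sqrt(430414.7) = 656.1 units

656.1 units


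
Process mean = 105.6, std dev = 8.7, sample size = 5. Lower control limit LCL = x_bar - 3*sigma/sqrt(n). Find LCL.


LCL = 105.6 - 3 * 8.7 / sqrt(5)

93.93


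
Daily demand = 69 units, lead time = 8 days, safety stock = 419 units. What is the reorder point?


Formula: ROP = (Daily Demand * Lead Time) + Safety Stock
Demand during lead time = 69 * 8 = 552 units
ROP = 552 + 419 = 971 units

971 units


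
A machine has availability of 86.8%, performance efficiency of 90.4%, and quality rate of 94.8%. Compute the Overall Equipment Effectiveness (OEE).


Formula: OEE = Availability * Performance * Quality / 10000
A * P = 86.8% * 90.4% / 100 = 78.47%
OEE = 78.47% * 94.8% / 100 = 74.4%

74.4%


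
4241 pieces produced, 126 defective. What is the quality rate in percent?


Formula: Quality Rate = Good Pieces / Total Pieces * 100
Good pieces = 4241 - 126 = 4115
QR = 4115 / 4241 * 100 = 97.0%

97.0%


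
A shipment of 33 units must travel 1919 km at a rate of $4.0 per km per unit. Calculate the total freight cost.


TC = dist * cost * units = 1919 * 4.0 * 33 = $253308.00

$253308.00


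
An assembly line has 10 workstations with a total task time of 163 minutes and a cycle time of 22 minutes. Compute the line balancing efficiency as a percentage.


Formula: Efficiency = Sum of Task Times / (N_stations * CT) * 100
Total station capacity = 10 stations * 22 min = 220 min
Efficiency = 163 / 220 * 100 = 74.1%

74.1%


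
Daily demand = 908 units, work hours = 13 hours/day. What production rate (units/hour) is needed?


Formula: Production Rate = Daily Demand / Available Hours
Rate = 908 units/day / 13 hours/day
Rate = 69.8 units/hour

69.8 units/hour


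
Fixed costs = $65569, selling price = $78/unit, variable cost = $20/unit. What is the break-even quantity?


Formula: BEQ = Fixed Costs / (Price - Variable Cost)
Contribution margin = $78 - $20 = $58/unit
BEQ = ceil($65569 / $58/unit) = ceil(1130.5) = 1131 units

1131 units


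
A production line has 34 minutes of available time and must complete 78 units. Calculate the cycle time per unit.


Formula: CT = Available Time / Number of Units
CT = 34 min / 78 units
CT = 0.44 min/unit

0.44 min/unit


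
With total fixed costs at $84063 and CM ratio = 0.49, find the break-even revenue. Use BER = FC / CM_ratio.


Formula: BER = Fixed Costs / Contribution Margin Ratio
BER = $84063 / 0.49
BER = $171557.14 (to the nearest cent)

$171557.14


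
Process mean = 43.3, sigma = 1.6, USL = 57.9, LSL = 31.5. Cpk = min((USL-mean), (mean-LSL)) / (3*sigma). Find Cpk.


Cpu = (57.9 - 43.3) / (3 * 1.6) = 3.04
Cpl = (43.3 - 31.5) / (3 * 1.6) = 2.46
Cpk = min(3.04, 2.46) = 2.46

2.46


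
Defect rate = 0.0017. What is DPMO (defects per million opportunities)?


DPMO = defect_rate * 1000000 = 0.0017 * 1000000

1700


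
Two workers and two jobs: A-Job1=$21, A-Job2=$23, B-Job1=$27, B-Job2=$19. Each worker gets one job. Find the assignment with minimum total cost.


Option 1: A->1 + B->2 = $21 + $19 = $40
Option 2: A->2 + B->1 = $23 + $27 = $50
Min cost = min($40, $50) = $40

$40


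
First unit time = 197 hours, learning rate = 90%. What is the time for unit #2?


Formula: T_n = T_1 * (learning_rate)^(log2(n)) where learning_rate = rate/100
Doublings = log2(2) = 1
T_n = 197 * 0.9^1
T_n = 197 * 0.9 = 177.3 hours

177.3 hours


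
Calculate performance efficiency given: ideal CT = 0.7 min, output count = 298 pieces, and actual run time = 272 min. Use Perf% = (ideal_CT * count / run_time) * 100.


Formula: Performance = (Ideal CT * Total Count) / Run Time * 100
Ideal output time = 0.7 * 298 = 208.6 min
Performance = 208.6 / 272 * 100 = 76.7%

76.7%


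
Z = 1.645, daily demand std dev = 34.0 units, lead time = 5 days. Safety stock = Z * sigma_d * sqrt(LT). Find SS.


Formula: SS = z * sigma_d * sqrt(LT)
sqrt(LT) = sqrt(5) = 2.2361
SS = 1.645 * 34.0 * 2.2361
SS = 125.1 units

125.1 units


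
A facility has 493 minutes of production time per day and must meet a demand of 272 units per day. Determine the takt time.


Formula: Takt Time = Available Production Time / Customer Demand
Takt = 493 min/day / 272 units/day
Takt = 1.81 min/unit

1.81 min/unit


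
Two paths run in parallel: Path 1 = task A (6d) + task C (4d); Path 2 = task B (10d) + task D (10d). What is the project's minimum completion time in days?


Path 1 = 6 + 4 = 10 days
Path 2 = 10 + 10 = 20 days
Duration = max(10, 20) = 20 days

20 days


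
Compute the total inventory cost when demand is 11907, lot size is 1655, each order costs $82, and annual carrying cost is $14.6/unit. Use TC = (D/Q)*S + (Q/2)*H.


TC = 11907/1655 * 82 + 1655/2 * 14.6

$12671.45


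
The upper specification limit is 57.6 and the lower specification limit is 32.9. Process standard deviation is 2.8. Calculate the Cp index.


Cp = (57.6 - 32.9) / (6 * 2.8)

1.47


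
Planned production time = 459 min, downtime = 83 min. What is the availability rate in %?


Formula: Availability = (Planned Time - Downtime) / Planned Time * 100
Uptime = 459 - 83 = 376 min
Availability = 376 / 459 * 100 = 81.9%

81.9%


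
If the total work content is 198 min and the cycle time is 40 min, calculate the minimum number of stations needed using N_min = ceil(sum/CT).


Formula: N_min = ceil(Sum of Task Times / Cycle Time)
N_min = ceil(198 min / 40 min) = ceil(4.95)
N_min = 5 stations

5


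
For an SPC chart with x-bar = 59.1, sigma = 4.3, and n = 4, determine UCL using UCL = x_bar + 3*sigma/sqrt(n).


UCL = 59.1 + 3 * 4.3 / sqrt(4)

65.55


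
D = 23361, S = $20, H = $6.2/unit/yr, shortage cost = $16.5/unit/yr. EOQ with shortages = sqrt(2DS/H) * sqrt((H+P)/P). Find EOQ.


Formula: EOQ* = sqrt(2DS/H) * sqrt((H+P)/P)
Base EOQ = sqrt(2*23361*20/6.2) = 388.22 units
Correction = sqrt((6.2+16.5)/16.5) = 1.17293
EOQ* = 388.22 * 1.17293 = 455.4 units

455.4 units


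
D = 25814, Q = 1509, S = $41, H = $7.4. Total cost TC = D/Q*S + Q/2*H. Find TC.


TC = 25814/1509 * 41 + 1509/2 * 7.4

$6284.67


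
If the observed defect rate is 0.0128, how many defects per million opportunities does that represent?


DPMO = defect_rate * 1000000 = 0.0128 * 1000000

12800


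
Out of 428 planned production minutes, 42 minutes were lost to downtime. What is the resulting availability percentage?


Formula: Availability = (Planned Time - Downtime) / Planned Time * 100
Uptime = 428 - 42 = 386 min
Availability = 386 / 428 * 100 = 90.2%

90.2%


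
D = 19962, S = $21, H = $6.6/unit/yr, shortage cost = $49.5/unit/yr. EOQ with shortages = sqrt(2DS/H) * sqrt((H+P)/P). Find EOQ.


Formula: EOQ* = sqrt(2DS/H) * sqrt((H+P)/P)
Base EOQ = sqrt(2*19962*21/6.6) = 356.41 units
Correction = sqrt((6.6+49.5)/49.5) = 1.06458
EOQ* = 356.41 * 1.06458 = 379.4 units

379.4 units


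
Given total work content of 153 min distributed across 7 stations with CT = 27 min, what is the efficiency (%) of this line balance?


Formula: Efficiency = Sum of Task Times / (N_stations * CT) * 100
Total station capacity = 7 stations * 27 min = 189 min
Efficiency = 153 / 189 * 100 = 81.0%

81.0%


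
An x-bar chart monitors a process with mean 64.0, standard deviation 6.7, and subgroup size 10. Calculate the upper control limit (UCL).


UCL = 64.0 + 3 * 6.7 / sqrt(10)

70.36


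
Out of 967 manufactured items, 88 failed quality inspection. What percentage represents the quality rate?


Formula: Quality Rate = Good Pieces / Total Pieces * 100
Good pieces = 967 - 88 = 879
QR = 879 / 967 * 100 = 90.9%

90.9%


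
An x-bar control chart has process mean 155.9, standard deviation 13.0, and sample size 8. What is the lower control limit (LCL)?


LCL = 155.9 - 3 * 13.0 / sqrt(8)

142.11


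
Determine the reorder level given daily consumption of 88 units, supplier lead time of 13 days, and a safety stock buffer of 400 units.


Formula: ROP = (Daily Demand * Lead Time) + Safety Stock
Demand during lead time = 88 * 13 = 1144 units
ROP = 1144 + 400 = 1544 units

1544 units
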